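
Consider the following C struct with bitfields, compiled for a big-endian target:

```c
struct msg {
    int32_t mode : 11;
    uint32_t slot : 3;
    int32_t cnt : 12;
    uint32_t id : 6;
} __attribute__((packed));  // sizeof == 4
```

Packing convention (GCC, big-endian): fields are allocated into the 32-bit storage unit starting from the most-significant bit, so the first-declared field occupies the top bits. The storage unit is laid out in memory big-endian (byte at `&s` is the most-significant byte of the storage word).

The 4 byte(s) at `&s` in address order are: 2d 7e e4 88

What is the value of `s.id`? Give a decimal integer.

8

[0]=0x2d [1]=0x7e [2]=0xe4 [3]=0x88 (big-endian) → word 0x2d7ee488
mode [21+:11] = (word>>21) & 0x7ff = 363
slot [18+:3] = (word>>18) & 0x7 = 7
cnt [6+:12] = (word>>6) & 0xfff = 2962
id [0+:6] = (word>>0) & 0x3f = 8  ←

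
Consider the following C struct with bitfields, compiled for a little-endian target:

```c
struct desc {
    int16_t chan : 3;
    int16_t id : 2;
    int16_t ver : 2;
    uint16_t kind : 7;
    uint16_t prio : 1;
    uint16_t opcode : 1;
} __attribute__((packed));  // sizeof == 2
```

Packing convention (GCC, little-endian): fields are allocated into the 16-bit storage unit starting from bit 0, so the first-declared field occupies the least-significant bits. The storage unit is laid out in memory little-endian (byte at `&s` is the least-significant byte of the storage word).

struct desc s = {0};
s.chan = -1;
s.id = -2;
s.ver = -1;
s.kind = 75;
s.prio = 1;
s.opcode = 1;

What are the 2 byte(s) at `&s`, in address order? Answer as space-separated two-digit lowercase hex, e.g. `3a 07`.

f7 e5

chan (3b) val=-1 bits=0x7 at bit 0: 0x0007
id (2b) val=-2 bits=0x2 at bit 3: 0x0017
ver (2b) val=-1 bits=0x3 at bit 5: 0x0077
kind (7b) val=75 bits=0x4b at bit 7: 0x25f7
prio (1b) val=1 bits=0x1 at bit 14: 0x65f7
opcode (1b) val=1 bits=0x1 at bit 15: 0xe5f7
word = 0xe5f7 → little-endian bytes:
  [0]=0xf7  [1]=0xe5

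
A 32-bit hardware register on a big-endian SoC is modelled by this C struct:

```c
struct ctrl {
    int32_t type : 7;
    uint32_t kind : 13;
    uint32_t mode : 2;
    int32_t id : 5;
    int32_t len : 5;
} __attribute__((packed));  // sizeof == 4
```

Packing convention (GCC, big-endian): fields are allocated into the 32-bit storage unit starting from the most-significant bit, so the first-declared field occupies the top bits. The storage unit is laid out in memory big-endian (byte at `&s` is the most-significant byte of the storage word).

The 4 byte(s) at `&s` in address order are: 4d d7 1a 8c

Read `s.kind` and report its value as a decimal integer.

[0]=0x4d [1]=0xd7 [2]=0x1a [3]=0x8c (big-endian) → word 0x4dd71a8c
type [25+:7] = (word>>25) & 0x7f = 38
kind [12+:13] = (word>>12) & 0x1fff = 7537  ←
mode [10+:2] = (word>>10) & 0x3 = 2
id [5+:5] = (word>>5) & 0x1f = 20
len [0+:5] = (word>>0) & 0x1f = 12

7537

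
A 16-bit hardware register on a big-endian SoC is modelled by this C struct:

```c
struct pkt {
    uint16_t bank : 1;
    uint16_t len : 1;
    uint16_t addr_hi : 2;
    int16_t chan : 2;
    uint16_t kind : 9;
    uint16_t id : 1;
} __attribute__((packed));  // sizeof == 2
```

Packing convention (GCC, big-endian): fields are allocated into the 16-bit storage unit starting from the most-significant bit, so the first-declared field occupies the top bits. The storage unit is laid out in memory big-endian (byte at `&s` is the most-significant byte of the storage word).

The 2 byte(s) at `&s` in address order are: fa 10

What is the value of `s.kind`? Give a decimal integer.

264

[0]=0xfa [1]=0x10 (big-endian) → word 0xfa10
bank:1 @ bit 15 → (0xfa10>>15)&0x1 = 0x1
len:1 @ bit 14 → (0xfa10>>14)&0x1 = 0x1
addr_hi:2 @ bit 12 → (0xfa10>>12)&0x3 = 0x3
chan:2 @ bit 10 → (0xfa10>>10)&0x3 = 0x2
kind:9 @ bit 1 → (0xfa10>>1)&0x1ff = 0x108  ←
id:1 @ bit 0 → (0xfa10>>0)&0x1 = 0x0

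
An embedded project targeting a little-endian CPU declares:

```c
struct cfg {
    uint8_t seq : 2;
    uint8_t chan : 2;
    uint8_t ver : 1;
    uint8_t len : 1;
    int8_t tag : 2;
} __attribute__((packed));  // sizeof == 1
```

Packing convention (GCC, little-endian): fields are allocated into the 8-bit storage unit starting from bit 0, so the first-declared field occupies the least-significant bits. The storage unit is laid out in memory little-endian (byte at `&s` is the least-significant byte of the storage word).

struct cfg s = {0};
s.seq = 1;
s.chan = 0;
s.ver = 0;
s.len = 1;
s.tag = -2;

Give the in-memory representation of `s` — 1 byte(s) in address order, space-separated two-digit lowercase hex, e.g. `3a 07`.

seq (2b) val=1 bits=0x1 at bit 0: 0x01
chan (2b) val=0 bits=0x0 at bit 2: 0x01
ver (1b) val=0 bits=0x0 at bit 4: 0x01
len (1b) val=1 bits=0x1 at bit 5: 0x21
tag (2b) val=-2 bits=0x2 at bit 6: 0xa1
word = 0xa1 → little-endian bytes:
  [0]=0xa1

a1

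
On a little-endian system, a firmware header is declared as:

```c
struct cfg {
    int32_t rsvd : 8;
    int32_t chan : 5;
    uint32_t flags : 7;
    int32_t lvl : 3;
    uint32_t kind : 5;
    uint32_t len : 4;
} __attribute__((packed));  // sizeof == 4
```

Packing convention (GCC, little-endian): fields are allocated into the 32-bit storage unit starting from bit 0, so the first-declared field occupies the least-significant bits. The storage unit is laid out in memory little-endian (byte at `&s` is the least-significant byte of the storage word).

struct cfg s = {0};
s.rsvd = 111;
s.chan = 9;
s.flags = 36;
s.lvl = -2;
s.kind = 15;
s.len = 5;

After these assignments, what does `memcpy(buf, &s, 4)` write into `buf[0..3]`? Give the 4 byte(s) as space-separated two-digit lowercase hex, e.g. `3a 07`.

[0+:8] rsvd=111 & 0xff = 0x6f; word=0x0000006f
[8+:5] chan=9 & 0x1f = 0x9; word=0x0000096f
[13+:7] flags=36 & 0x7f = 0x24; word=0x0004896f
[20+:3] lvl=-2 & 0x7 = 0x6; word=0x0064896f
[23+:5] kind=15 & 0x1f = 0xf; word=0x07e4896f
[28+:4] len=5 & 0xf = 0x5; word=0x57e4896f
word = 0x57e4896f → little-endian bytes:
  [0]=0x6f  [1]=0x89  [2]=0xe4  [3]=0x57

6f 89 e4 57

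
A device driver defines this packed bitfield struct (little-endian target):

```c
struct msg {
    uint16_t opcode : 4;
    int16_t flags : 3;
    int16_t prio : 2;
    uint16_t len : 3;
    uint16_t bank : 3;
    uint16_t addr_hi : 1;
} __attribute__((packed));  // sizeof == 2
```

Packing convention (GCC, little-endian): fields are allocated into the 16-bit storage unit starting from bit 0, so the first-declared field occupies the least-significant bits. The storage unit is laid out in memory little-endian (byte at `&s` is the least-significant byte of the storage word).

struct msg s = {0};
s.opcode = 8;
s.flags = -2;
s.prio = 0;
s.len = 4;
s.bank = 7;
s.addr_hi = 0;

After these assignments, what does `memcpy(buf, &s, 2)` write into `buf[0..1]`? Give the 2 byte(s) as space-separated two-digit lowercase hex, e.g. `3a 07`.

68 78

opcode (4b) val=8 bits=0x8 at bit 0: 0x0008
flags (3b) val=-2 bits=0x6 at bit 4: 0x0068
prio (2b) val=0 bits=0x0 at bit 7: 0x0068
len (3b) val=4 bits=0x4 at bit 9: 0x0868
bank (3b) val=7 bits=0x7 at bit 12: 0x7868
addr_hi (1b) val=0 bits=0x0 at bit 15: 0x7868
word = 0x7868 → little-endian bytes:
  [0]=0x68  [1]=0x78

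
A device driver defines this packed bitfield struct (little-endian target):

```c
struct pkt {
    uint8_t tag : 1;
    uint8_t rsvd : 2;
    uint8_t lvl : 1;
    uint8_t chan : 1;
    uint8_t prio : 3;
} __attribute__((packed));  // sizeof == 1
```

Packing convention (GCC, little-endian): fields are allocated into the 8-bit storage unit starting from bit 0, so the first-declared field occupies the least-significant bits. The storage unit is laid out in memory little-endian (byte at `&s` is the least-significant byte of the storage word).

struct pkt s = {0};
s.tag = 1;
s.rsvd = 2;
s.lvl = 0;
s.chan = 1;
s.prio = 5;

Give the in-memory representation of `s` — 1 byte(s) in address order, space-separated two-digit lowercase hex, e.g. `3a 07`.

b5

tag (1b) val=1 bits=0x1 at bit 0: 0x01
rsvd (2b) val=2 bits=0x2 at bit 1: 0x05
lvl (1b) val=0 bits=0x0 at bit 3: 0x05
chan (1b) val=1 bits=0x1 at bit 4: 0x15
prio (3b) val=5 bits=0x5 at bit 5: 0xb5
word = 0xb5 → little-endian bytes:
  [0]=0xb5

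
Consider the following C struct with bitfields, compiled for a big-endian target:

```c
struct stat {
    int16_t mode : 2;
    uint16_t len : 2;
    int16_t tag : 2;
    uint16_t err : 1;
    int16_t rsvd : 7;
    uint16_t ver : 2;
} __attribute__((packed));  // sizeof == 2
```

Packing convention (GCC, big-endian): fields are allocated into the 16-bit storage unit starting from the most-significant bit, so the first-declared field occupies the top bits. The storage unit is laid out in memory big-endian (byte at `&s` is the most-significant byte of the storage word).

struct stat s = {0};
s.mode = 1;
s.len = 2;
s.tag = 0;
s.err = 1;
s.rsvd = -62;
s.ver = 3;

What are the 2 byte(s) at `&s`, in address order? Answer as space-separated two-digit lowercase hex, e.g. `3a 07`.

mode (2b) val=1 bits=0x1 at bit 14: 0x4000
len (2b) val=2 bits=0x2 at bit 12: 0x6000
tag (2b) val=0 bits=0x0 at bit 10: 0x6000
err (1b) val=1 bits=0x1 at bit 9: 0x6200
rsvd (7b) val=-62 bits=0x42 at bit 2: 0x6308
ver (2b) val=3 bits=0x3 at bit 0: 0x630b
word = 0x630b → big-endian bytes:
  [0]=0x63  [1]=0x0b

63 0b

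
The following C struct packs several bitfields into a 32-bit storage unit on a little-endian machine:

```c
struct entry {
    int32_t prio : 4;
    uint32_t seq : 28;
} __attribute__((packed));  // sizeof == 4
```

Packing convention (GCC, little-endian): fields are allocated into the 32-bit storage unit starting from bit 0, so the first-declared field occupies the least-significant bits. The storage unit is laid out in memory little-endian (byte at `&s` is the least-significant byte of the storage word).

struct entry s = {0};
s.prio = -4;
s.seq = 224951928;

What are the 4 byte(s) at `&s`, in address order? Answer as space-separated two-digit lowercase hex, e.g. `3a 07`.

8c e7 87 d6

prio:4 = -4 → 0xc << 0 → word 0x0000000c
seq:28 = 224951928 → 0xd687e78 << 4 → word 0xd687e78c
word = 0xd687e78c → little-endian bytes:
  [0]=0x8c  [1]=0xe7  [2]=0x87  [3]=0xd6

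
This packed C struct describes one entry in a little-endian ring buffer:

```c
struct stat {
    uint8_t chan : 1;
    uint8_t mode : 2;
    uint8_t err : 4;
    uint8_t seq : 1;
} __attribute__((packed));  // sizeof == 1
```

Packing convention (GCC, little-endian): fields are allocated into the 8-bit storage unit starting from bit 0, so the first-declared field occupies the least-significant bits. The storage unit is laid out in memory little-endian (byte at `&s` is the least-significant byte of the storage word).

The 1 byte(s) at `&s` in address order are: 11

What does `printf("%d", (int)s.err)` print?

2

[0]=0x11 (little-endian) → word 0x11
chan:1 @ bit 0 → (0x11>>0)&0x1 = 0x1
mode:2 @ bit 1 → (0x11>>1)&0x3 = 0x0
err:4 @ bit 3 → (0x11>>3)&0xf = 0x2  ←
seq:1 @ bit 7 → (0x11>>7)&0x1 = 0x0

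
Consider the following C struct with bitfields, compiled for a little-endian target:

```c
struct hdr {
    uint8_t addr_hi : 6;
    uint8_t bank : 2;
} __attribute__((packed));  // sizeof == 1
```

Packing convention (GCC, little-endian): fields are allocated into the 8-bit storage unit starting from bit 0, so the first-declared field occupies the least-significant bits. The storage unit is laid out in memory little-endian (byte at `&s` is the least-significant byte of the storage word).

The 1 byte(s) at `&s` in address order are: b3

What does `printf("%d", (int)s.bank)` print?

2

[0]=0xb3 (little-endian) → word 0xb3
addr_hi:6 @ bit 0 → (0xb3>>0)&0x3f = 0x33
bank:2 @ bit 6 → (0xb3>>6)&0x3 = 0x2  ←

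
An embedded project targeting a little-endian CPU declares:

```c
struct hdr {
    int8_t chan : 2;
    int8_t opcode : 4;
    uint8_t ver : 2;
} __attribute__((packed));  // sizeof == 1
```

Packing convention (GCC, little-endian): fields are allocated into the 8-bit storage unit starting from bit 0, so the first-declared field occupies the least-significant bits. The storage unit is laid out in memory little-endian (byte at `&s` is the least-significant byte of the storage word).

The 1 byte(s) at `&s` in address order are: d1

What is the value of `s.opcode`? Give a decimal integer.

4

[0]=0xd1 (little-endian) → word 0xd1
chan [0+:2] = (word>>0) & 0x3 = 1
opcode [2+:4] = (word>>2) & 0xf = 4  ←
ver [6+:2] = (word>>6) & 0x3 = 3
opcode signed 4b, MSB=0: value = 4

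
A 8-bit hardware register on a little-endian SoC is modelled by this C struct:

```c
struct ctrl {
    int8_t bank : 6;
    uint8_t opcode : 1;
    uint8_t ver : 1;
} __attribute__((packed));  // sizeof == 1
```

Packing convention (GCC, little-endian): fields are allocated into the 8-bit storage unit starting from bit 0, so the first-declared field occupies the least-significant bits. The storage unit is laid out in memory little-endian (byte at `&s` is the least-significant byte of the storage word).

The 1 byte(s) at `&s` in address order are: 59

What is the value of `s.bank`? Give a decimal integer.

[0]=0x59 (little-endian) → word 0x59
bank:6 @ bit 0 → (0x59>>0)&0x3f = 0x19  ←
opcode:1 @ bit 6 → (0x59>>6)&0x1 = 0x1
ver:1 @ bit 7 → (0x59>>7)&0x1 = 0x0
bank signed 6b, MSB=0: value = 25

25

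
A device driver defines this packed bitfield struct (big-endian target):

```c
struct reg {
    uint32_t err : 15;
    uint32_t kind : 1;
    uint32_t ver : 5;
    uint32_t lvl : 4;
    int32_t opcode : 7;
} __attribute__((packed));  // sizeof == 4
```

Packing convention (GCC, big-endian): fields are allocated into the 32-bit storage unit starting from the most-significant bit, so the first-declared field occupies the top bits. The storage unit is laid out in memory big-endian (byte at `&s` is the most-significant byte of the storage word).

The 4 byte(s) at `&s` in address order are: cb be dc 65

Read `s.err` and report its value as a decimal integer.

[0]=0xcb [1]=0xbe [2]=0xdc [3]=0x65 (big-endian) → word 0xcbbedc65
err [17+:15] = (word>>17) & 0x7fff = 26079  ←
kind [16+:1] = (word>>16) & 0x1 = 0
ver [11+:5] = (word>>11) & 0x1f = 27
lvl [7+:4] = (word>>7) & 0xf = 8
opcode [0+:7] = (word>>0) & 0x7f = 101

26079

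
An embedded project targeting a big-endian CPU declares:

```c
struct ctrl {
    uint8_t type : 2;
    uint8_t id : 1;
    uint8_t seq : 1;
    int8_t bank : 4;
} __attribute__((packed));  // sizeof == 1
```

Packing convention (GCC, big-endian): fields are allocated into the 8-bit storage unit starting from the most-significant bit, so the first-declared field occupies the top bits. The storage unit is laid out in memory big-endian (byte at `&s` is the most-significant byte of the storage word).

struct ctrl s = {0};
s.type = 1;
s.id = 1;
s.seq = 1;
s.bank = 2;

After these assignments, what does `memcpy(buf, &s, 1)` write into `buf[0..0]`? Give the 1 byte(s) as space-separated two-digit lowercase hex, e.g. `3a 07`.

[6+:2] type=1 & 0x3 = 0x1; word=0x40
[5+:1] id=1 & 0x1 = 0x1; word=0x60
[4+:1] seq=1 & 0x1 = 0x1; word=0x70
[0+:4] bank=2 & 0xf = 0x2; word=0x72
word = 0x72 → big-endian bytes:
  [0]=0x72

72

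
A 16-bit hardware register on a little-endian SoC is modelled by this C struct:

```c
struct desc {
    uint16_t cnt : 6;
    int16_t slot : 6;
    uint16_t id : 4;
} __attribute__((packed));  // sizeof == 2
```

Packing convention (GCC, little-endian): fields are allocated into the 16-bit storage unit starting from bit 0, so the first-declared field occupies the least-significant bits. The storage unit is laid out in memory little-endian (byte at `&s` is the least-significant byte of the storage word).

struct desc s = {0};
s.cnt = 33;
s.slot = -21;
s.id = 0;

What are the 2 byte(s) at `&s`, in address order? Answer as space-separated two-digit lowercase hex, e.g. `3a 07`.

e1 0a

[0+:6] cnt=33 & 0x3f = 0x21; word=0x0021
[6+:6] slot=-21 & 0x3f = 0x2b; word=0x0ae1
[12+:4] id=0 & 0xf = 0x0; word=0x0ae1
word = 0x0ae1 → little-endian bytes:
  [0]=0xe1  [1]=0x0a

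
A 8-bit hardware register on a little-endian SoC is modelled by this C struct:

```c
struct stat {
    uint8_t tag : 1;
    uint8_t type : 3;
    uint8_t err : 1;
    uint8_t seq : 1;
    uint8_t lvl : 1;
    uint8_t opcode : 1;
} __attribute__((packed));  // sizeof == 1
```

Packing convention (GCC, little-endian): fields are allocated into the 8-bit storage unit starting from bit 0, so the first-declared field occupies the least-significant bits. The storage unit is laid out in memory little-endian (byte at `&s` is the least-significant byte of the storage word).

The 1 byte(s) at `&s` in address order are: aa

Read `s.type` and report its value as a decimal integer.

[0]=0xaa (little-endian) → word 0xaa
tag [0+:1] = (word>>0) & 0x1 = 0
type [1+:3] = (word>>1) & 0x7 = 5  ←
err [4+:1] = (word>>4) & 0x1 = 0
seq [5+:1] = (word>>5) & 0x1 = 1
lvl [6+:1] = (word>>6) & 0x1 = 0
opcode [7+:1] = (word>>7) & 0x1 = 1

5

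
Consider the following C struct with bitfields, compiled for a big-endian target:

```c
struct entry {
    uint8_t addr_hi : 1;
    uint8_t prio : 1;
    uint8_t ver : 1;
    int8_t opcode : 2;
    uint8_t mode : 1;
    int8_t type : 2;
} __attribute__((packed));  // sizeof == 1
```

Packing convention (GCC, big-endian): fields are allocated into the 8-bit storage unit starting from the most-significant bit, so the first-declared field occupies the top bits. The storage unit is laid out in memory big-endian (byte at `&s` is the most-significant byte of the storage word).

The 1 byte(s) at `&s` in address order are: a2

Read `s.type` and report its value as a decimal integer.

-2

[0]=0xa2 (big-endian) → word 0xa2
addr_hi:1 @ bit 7 → (0xa2>>7)&0x1 = 0x1
prio:1 @ bit 6 → (0xa2>>6)&0x1 = 0x0
ver:1 @ bit 5 → (0xa2>>5)&0x1 = 0x1
opcode:2 @ bit 3 → (0xa2>>3)&0x3 = 0x0
mode:1 @ bit 2 → (0xa2>>2)&0x1 = 0x0
type:2 @ bit 0 → (0xa2>>0)&0x3 = 0x2  ←
type signed 2b, MSB=1: 2 - 4 = -2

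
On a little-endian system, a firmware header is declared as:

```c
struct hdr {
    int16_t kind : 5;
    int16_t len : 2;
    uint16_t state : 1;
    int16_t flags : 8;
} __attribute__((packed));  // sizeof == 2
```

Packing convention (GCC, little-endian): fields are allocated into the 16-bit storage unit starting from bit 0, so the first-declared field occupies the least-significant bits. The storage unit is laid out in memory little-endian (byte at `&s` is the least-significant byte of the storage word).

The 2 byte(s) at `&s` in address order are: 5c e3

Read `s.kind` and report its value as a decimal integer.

-4

[0]=0x5c [1]=0xe3 (little-endian) → word 0xe35c
kind [0+:5] = (word>>0) & 0x1f = 28  ←
len [5+:2] = (word>>5) & 0x3 = 2
state [7+:1] = (word>>7) & 0x1 = 0
flags [8+:8] = (word>>8) & 0xff = 227
kind signed 5b, MSB=1: 28 - 32 = -4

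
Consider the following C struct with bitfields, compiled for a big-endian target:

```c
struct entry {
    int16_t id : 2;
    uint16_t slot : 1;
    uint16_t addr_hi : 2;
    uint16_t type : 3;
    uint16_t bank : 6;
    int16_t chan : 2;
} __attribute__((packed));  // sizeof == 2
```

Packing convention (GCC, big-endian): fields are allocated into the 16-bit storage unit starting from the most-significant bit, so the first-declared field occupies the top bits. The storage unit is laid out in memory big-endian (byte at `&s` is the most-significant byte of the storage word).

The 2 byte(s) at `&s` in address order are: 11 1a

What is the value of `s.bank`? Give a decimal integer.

[0]=0x11 [1]=0x1a (big-endian) → word 0x111a
id:2 @ bit 14 → (0x111a>>14)&0x3 = 0x0
slot:1 @ bit 13 → (0x111a>>13)&0x1 = 0x0
addr_hi:2 @ bit 11 → (0x111a>>11)&0x3 = 0x2
type:3 @ bit 8 → (0x111a>>8)&0x7 = 0x1
bank:6 @ bit 2 → (0x111a>>2)&0x3f = 0x6  ←
chan:2 @ bit 0 → (0x111a>>0)&0x3 = 0x2

6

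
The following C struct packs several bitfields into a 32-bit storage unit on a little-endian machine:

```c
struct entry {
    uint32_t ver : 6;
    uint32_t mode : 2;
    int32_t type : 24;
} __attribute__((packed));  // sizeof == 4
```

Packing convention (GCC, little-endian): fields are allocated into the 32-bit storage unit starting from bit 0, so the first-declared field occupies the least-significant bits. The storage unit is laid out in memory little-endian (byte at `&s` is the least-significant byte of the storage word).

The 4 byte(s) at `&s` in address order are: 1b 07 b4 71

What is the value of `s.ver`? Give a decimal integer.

27

[0]=0x1b [1]=0x07 [2]=0xb4 [3]=0x71 (little-endian) → word 0x71b4071b
ver [0+:6] = (word>>0) & 0x3f = 27  ←
mode [6+:2] = (word>>6) & 0x3 = 0
type [8+:24] = (word>>8) & 0xffffff = 7451655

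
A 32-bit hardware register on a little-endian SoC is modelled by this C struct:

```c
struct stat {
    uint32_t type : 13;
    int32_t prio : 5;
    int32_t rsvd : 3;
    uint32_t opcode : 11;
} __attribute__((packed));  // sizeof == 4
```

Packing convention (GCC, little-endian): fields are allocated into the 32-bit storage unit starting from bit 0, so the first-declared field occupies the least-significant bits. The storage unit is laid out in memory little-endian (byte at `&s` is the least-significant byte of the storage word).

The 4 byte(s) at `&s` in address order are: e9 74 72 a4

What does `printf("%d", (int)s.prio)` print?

[0]=0xe9 [1]=0x74 [2]=0x72 [3]=0xa4 (little-endian) → word 0xa47274e9
type:13 @ bit 0 → (0xa47274e9>>0)&0x1fff = 0x14e9
prio:5 @ bit 13 → (0xa47274e9>>13)&0x1f = 0x13  ←
rsvd:3 @ bit 18 → (0xa47274e9>>18)&0x7 = 0x4
opcode:11 @ bit 21 → (0xa47274e9>>21)&0x7ff = 0x523
prio signed 5b, MSB=1: 19 - 32 = -13

-13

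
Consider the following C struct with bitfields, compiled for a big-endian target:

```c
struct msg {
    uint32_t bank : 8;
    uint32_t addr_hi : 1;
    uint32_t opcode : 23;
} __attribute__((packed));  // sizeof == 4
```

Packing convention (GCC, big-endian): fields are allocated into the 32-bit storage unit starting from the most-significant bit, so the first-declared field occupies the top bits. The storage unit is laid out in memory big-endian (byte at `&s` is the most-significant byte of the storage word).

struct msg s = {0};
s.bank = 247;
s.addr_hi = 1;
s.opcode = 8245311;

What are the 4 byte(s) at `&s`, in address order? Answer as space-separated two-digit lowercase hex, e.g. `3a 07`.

bank (8b) val=247 bits=0xf7 at bit 24: 0xf7000000
addr_hi (1b) val=1 bits=0x1 at bit 23: 0xf7800000
opcode (23b) val=8245311 bits=0x7dd03f at bit 0: 0xf7fdd03f
word = 0xf7fdd03f → big-endian bytes:
  [0]=0xf7  [1]=0xfd  [2]=0xd0  [3]=0x3f

f7 fd d0 3f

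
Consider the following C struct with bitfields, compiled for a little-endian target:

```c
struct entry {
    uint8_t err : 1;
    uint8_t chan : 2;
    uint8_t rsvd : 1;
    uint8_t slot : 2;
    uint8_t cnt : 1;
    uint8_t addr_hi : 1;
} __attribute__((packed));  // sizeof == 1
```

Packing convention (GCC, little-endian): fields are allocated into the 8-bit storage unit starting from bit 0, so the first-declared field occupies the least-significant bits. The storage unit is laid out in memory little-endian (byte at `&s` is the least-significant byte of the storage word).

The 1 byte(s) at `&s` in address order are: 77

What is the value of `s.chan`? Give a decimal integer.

[0]=0x77 (little-endian) → word 0x77
err [0+:1] = (word>>0) & 0x1 = 1
chan [1+:2] = (word>>1) & 0x3 = 3  ←
rsvd [3+:1] = (word>>3) & 0x1 = 0
slot [4+:2] = (word>>4) & 0x3 = 3
cnt [6+:1] = (word>>6) & 0x1 = 1
addr_hi [7+:1] = (word>>7) & 0x1 = 0

3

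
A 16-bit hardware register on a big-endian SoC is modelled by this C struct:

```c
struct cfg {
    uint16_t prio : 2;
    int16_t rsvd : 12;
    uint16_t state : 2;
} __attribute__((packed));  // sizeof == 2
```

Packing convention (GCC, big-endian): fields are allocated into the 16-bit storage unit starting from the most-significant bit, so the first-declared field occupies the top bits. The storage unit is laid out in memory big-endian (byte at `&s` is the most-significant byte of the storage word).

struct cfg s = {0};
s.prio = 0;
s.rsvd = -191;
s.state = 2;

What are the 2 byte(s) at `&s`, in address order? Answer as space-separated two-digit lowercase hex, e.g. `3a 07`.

3d 06

[14+:2] prio=0 & 0x3 = 0x0; word=0x0000
[2+:12] rsvd=-191 & 0xfff = 0xf41; word=0x3d04
[0+:2] state=2 & 0x3 = 0x2; word=0x3d06
word = 0x3d06 → big-endian bytes:
  [0]=0x3d  [1]=0x06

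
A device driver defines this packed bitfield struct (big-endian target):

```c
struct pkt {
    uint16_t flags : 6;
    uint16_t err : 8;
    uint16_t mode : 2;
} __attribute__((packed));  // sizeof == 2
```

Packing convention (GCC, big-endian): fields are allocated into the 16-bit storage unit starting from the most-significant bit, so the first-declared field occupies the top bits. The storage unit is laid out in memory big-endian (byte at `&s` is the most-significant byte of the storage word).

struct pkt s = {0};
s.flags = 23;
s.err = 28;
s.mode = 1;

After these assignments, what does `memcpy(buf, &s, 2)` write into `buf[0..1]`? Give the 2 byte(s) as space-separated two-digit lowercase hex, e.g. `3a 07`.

5c 71

flags:6 = 23 → 0x17 << 10 → word 0x5c00
err:8 = 28 → 0x1c << 2 → word 0x5c70
mode:2 = 1 → 0x1 << 0 → word 0x5c71
word = 0x5c71 → big-endian bytes:
  [0]=0x5c  [1]=0x71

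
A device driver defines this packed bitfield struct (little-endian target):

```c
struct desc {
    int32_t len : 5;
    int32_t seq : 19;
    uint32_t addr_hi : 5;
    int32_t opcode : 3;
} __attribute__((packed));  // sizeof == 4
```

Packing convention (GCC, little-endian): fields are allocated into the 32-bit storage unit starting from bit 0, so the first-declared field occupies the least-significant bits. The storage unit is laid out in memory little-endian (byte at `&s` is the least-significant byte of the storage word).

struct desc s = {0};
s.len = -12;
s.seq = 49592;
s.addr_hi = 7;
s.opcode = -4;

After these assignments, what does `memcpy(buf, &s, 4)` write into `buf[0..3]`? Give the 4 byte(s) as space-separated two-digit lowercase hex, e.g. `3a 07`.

len:5 = -12 → 0x14 << 0 → word 0x00000014
seq:19 = 49592 → 0xc1b8 << 5 → word 0x00183714
addr_hi:5 = 7 → 0x7 << 24 → word 0x07183714
opcode:3 = -4 → 0x4 << 29 → word 0x87183714
word = 0x87183714 → little-endian bytes:
  [0]=0x14  [1]=0x37  [2]=0x18  [3]=0x87

14 37 18 87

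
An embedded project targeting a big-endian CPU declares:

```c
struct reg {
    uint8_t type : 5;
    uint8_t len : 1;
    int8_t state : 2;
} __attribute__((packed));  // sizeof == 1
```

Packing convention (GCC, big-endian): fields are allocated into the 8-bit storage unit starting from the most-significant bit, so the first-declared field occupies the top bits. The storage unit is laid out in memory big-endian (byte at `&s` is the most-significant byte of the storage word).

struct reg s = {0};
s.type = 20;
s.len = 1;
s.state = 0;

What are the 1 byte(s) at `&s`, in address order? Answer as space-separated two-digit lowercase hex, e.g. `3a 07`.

[3+:5] type=20 & 0x1f = 0x14; word=0xa0
[2+:1] len=1 & 0x1 = 0x1; word=0xa4
[0+:2] state=0 & 0x3 = 0x0; word=0xa4
word = 0xa4 → big-endian bytes:
  [0]=0xa4

a4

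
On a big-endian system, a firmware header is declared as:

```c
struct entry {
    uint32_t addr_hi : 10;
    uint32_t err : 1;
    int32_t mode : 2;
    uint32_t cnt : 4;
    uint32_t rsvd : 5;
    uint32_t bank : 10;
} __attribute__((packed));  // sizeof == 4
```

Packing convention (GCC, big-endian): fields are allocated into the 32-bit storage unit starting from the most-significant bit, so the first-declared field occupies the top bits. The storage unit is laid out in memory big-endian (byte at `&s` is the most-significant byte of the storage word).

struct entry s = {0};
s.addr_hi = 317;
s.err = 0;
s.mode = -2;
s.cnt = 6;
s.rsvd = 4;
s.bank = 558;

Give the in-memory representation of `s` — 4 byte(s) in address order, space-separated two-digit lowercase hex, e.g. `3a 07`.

4f 53 12 2e

addr_hi:10 = 317 → 0x13d << 22 → word 0x4f400000
err:1 = 0 → 0x0 << 21 → word 0x4f400000
mode:2 = -2 → 0x2 << 19 → word 0x4f500000
cnt:4 = 6 → 0x6 << 15 → word 0x4f530000
rsvd:5 = 4 → 0x4 << 10 → word 0x4f531000
bank:10 = 558 → 0x22e << 0 → word 0x4f53122e
word = 0x4f53122e → big-endian bytes:
  [0]=0x4f  [1]=0x53  [2]=0x12  [3]=0x2e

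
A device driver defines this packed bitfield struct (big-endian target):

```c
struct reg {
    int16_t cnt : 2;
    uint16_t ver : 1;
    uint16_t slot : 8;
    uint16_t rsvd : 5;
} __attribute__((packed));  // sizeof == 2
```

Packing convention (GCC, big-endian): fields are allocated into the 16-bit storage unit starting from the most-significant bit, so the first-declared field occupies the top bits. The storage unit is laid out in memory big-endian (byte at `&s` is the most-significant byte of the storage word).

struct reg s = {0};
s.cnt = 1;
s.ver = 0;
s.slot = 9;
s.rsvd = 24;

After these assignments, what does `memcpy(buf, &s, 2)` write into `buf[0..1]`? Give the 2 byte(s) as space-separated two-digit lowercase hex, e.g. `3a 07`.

cnt:2 = 1 → 0x1 << 14 → word 0x4000
ver:1 = 0 → 0x0 << 13 → word 0x4000
slot:8 = 9 → 0x9 << 5 → word 0x4120
rsvd:5 = 24 → 0x18 << 0 → word 0x4138
word = 0x4138 → big-endian bytes:
  [0]=0x41  [1]=0x38

41 38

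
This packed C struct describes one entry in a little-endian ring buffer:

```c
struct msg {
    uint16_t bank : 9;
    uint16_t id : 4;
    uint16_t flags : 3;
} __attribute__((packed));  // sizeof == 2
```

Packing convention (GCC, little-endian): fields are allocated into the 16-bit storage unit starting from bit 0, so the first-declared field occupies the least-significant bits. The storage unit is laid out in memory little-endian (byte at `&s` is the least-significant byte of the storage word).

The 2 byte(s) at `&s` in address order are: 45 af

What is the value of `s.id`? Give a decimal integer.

[0]=0x45 [1]=0xaf (little-endian) → word 0xaf45
bank [0+:9] = (word>>0) & 0x1ff = 325
id [9+:4] = (word>>9) & 0xf = 7  ←
flags [13+:3] = (word>>13) & 0x7 = 5

7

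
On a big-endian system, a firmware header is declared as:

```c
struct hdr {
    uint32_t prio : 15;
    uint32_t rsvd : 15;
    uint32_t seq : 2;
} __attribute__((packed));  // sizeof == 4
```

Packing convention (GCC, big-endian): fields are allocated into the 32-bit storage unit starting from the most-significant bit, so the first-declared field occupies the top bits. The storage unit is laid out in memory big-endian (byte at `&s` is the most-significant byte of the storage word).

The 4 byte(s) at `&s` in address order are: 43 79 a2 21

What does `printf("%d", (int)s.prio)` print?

[0]=0x43 [1]=0x79 [2]=0xa2 [3]=0x21 (big-endian) → word 0x4379a221
prio:15 @ bit 17 → (0x4379a221>>17)&0x7fff = 0x21bc  ←
rsvd:15 @ bit 2 → (0x4379a221>>2)&0x7fff = 0x6888
seq:2 @ bit 0 → (0x4379a221>>0)&0x3 = 0x1

8636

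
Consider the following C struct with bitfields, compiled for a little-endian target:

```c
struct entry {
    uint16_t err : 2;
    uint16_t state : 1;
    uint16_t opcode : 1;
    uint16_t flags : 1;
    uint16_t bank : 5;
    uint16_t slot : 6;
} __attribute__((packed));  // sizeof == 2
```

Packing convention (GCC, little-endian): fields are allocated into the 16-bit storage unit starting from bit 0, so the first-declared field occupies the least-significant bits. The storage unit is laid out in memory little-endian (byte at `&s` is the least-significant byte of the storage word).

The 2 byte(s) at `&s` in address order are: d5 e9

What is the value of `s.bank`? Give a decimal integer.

14

[0]=0xd5 [1]=0xe9 (little-endian) → word 0xe9d5
err [0+:2] = (word>>0) & 0x3 = 1
state [2+:1] = (word>>2) & 0x1 = 1
opcode [3+:1] = (word>>3) & 0x1 = 0
flags [4+:1] = (word>>4) & 0x1 = 1
bank [5+:5] = (word>>5) & 0x1f = 14  ←
slot [10+:6] = (word>>10) & 0x3f = 58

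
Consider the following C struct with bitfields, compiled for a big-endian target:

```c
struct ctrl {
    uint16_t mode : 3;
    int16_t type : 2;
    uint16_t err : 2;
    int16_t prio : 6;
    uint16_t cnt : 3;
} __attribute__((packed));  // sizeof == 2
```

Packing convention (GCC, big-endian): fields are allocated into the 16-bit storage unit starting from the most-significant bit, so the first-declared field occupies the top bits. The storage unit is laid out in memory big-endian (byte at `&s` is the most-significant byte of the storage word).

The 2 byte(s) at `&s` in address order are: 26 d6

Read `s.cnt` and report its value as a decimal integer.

[0]=0x26 [1]=0xd6 (big-endian) → word 0x26d6
mode:3 @ bit 13 → (0x26d6>>13)&0x7 = 0x1
type:2 @ bit 11 → (0x26d6>>11)&0x3 = 0x0
err:2 @ bit 9 → (0x26d6>>9)&0x3 = 0x3
prio:6 @ bit 3 → (0x26d6>>3)&0x3f = 0x1a
cnt:3 @ bit 0 → (0x26d6>>0)&0x7 = 0x6  ←

6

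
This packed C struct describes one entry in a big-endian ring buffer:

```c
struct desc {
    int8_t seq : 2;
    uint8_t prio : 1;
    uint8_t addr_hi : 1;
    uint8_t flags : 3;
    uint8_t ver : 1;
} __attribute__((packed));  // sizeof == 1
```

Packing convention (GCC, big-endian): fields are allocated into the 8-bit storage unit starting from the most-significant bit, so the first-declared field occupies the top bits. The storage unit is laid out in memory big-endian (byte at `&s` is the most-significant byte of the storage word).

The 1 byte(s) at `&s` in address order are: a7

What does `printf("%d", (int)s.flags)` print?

3

[0]=0xa7 (big-endian) → word 0xa7
seq [6+:2] = (word>>6) & 0x3 = 2
prio [5+:1] = (word>>5) & 0x1 = 1
addr_hi [4+:1] = (word>>4) & 0x1 = 0
flags [1+:3] = (word>>1) & 0x7 = 3  ←
ver [0+:1] = (word>>0) & 0x1 = 1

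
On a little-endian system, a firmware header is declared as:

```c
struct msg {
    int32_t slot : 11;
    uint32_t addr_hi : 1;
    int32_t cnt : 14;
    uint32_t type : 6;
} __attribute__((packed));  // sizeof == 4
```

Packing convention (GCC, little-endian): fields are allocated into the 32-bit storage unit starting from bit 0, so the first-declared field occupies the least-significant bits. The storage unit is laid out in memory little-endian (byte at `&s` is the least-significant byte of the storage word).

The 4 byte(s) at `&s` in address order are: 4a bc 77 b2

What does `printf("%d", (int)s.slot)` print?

-950

[0]=0x4a [1]=0xbc [2]=0x77 [3]=0xb2 (little-endian) → word 0xb277bc4a
slot:11 @ bit 0 → (0xb277bc4a>>0)&0x7ff = 0x44a  ←
addr_hi:1 @ bit 11 → (0xb277bc4a>>11)&0x1 = 0x1
cnt:14 @ bit 12 → (0xb277bc4a>>12)&0x3fff = 0x277b
type:6 @ bit 26 → (0xb277bc4a>>26)&0x3f = 0x2c
slot signed 11b, MSB=1: 1098 - 2048 = -950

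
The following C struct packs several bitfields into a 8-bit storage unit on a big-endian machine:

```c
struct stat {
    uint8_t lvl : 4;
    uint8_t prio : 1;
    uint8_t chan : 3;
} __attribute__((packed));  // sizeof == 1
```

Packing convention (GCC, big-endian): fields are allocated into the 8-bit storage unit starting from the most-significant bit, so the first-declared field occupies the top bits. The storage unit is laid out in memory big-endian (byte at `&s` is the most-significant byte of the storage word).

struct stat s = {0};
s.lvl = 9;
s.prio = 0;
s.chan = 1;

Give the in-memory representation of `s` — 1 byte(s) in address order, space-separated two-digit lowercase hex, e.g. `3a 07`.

91

[4+:4] lvl=9 & 0xf = 0x9; word=0x90
[3+:1] prio=0 & 0x1 = 0x0; word=0x90
[0+:3] chan=1 & 0x7 = 0x1; word=0x91
word = 0x91 → big-endian bytes:
  [0]=0x91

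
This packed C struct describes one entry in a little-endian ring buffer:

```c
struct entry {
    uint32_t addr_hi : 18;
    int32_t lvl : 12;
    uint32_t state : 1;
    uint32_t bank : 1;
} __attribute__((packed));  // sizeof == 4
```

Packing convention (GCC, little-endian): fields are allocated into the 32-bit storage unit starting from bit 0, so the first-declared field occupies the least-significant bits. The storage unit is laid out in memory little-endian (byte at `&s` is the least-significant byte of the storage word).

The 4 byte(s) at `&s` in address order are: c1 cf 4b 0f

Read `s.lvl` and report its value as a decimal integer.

978

[0]=0xc1 [1]=0xcf [2]=0x4b [3]=0x0f (little-endian) → word 0x0f4bcfc1
addr_hi:18 @ bit 0 → (0x0f4bcfc1>>0)&0x3ffff = 0x3cfc1
lvl:12 @ bit 18 → (0x0f4bcfc1>>18)&0xfff = 0x3d2  ←
state:1 @ bit 30 → (0x0f4bcfc1>>30)&0x1 = 0x0
bank:1 @ bit 31 → (0x0f4bcfc1>>31)&0x1 = 0x0
lvl signed 12b, MSB=0: value = 978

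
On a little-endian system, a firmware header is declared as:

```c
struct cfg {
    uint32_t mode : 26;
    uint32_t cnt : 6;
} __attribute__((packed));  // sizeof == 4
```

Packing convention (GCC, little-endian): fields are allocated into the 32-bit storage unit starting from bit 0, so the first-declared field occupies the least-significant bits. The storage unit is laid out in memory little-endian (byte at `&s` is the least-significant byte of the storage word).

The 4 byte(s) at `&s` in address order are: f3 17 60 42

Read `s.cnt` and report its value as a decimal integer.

[0]=0xf3 [1]=0x17 [2]=0x60 [3]=0x42 (little-endian) → word 0x426017f3
mode:26 @ bit 0 → (0x426017f3>>0)&0x3ffffff = 0x26017f3
cnt:6 @ bit 26 → (0x426017f3>>26)&0x3f = 0x10  ←

16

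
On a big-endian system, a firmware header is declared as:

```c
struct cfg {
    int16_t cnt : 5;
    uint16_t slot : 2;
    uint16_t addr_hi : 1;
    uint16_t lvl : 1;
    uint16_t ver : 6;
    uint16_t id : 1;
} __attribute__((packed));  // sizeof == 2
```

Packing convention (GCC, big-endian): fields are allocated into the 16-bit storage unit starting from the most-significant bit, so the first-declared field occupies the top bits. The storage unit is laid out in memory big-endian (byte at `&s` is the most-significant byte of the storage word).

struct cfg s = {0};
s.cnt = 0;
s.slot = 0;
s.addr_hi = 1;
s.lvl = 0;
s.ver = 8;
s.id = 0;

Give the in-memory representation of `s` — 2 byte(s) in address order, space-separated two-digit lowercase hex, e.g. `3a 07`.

cnt (5b) val=0 bits=0x0 at bit 11: 0x0000
slot (2b) val=0 bits=0x0 at bit 9: 0x0000
addr_hi (1b) val=1 bits=0x1 at bit 8: 0x0100
lvl (1b) val=0 bits=0x0 at bit 7: 0x0100
ver (6b) val=8 bits=0x8 at bit 1: 0x0110
id (1b) val=0 bits=0x0 at bit 0: 0x0110
word = 0x0110 → big-endian bytes:
  [0]=0x01  [1]=0x10

01 10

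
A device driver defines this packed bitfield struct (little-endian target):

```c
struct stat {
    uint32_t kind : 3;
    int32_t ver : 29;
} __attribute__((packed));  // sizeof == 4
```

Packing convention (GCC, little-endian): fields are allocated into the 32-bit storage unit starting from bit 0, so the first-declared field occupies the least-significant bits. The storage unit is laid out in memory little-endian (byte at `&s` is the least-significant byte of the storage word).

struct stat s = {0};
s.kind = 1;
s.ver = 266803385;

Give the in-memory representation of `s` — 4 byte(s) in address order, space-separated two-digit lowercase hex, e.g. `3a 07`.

[0+:3] kind=1 & 0x7 = 0x1; word=0x00000001
[3+:29] ver=266803385 & 0x1fffffff = 0xfe718b9; word=0x7f38c5c9
word = 0x7f38c5c9 → little-endian bytes:
  [0]=0xc9  [1]=0xc5  [2]=0x38  [3]=0x7f

c9 c5 38 7f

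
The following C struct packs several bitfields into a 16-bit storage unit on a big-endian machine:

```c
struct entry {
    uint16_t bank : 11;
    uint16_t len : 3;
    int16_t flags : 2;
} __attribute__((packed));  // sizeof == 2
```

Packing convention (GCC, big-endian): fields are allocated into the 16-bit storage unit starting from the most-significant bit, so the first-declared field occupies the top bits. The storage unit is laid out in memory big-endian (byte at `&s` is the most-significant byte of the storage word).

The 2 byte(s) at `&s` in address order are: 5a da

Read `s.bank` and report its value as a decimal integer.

726

[0]=0x5a [1]=0xda (big-endian) → word 0x5ada
bank [5+:11] = (word>>5) & 0x7ff = 726  ←
len [2+:3] = (word>>2) & 0x7 = 6
flags [0+:2] = (word>>0) & 0x3 = 2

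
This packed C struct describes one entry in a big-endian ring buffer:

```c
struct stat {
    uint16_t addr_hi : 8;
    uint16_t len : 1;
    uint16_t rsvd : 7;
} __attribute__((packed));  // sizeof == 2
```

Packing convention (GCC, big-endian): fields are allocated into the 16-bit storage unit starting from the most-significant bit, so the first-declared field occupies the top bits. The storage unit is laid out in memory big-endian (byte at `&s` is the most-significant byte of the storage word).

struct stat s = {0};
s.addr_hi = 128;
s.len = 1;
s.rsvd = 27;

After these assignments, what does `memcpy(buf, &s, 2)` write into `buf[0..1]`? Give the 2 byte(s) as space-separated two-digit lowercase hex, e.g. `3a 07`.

80 9b

addr_hi:8 = 128 → 0x80 << 8 → word 0x8000
len:1 = 1 → 0x1 << 7 → word 0x8080
rsvd:7 = 27 → 0x1b << 0 → word 0x809b
word = 0x809b → big-endian bytes:
  [0]=0x80  [1]=0x9b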